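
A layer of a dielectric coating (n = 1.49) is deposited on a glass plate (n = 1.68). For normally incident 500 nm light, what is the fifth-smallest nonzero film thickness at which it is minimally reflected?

755 nm

Top surface (1.0 → 1.49): reflection off a higher-index medium gives a half-wave phase shift.
Ray reflecting at the bottom interface goes from n = 1.49 toward n = 1.68: a half-wave phase shift.
Net: no relative phase inversion (both shifts match).
So the condition for destructive reflection is 2 n t = (m + ½) λ.
The fifth-smallest nonzero thickness corresponds to m = 4: t = (m + ½) λ / (2 n) = 4.50 × 500 / (2 × 1.49) = 755 nm.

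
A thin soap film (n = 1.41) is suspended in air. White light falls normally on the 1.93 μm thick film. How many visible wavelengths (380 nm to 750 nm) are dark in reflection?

7

Ray reflecting at the top interface goes from n = 1.0 toward n = 1.41: a half-wave phase shift.
Ray reflecting at the bottom interface goes from n = 1.41 toward n = 1.0: no phase shift.
Net: one phase inversion between the two reflected rays.
With one net inversion, destructive interference in reflection requires 2 n t = m λ.
λ = 2 n t / m = 5443 / m nm.
m=7: 778 nm (IR); m=8: 680 nm (visible); m=9: 605 nm (visible); m=10: 544 nm (visible); m=11: 495 nm (visible); m=12: 454 nm (visible); m=13: 419 nm (visible); m=14: 389 nm (visible); m=15: 363 nm (UV).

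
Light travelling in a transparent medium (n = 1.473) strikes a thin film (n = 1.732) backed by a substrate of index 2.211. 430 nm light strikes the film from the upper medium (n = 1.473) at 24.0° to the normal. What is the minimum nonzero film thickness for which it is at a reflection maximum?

132 nm

Top surface (1.473 → 1.732): reflection off a higher-index medium gives a half-wave phase shift.
At the lower boundary (n = 1.732 to n = 2.211) the reflected ray undergoes a half-wave phase shift.
Zero or two π shifts → no net half-wave offset.
So the condition for constructive reflection is 2 n t cos θ_r = m λ.
Snell's law: 1.473 sin 24.0° = 1.732 sin θ_r → sin θ_r = 0.346, cos θ_r = 0.938.
Minimum nonzero at m = 1: t = λ / (2 n cos θ_r) = 430 / (2 × 1.732 × 0.938) = 132 nm.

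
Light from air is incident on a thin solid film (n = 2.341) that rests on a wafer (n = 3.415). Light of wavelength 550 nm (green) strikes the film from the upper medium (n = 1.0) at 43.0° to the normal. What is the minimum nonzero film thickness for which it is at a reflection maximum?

123 nm

At the upper boundary (n = 1.0 to n = 2.341) the reflected ray undergoes a half-wave phase shift.
Bottom surface (2.341 → 3.415): reflection off a higher-index medium gives a half-wave phase shift.
The two reflections carry the same phase change, so no net offset.
For strong reflection here: 2 n t cos θ_r = m λ.
Snell's law: 1.0 sin 43.0° = 2.341 sin θ_r → sin θ_r = 0.291, cos θ_r = 0.957.
Minimum nonzero at m = 1: t = λ / (2 n cos θ_r) = 550 / (2 × 2.341 × 0.957) = 123 nm.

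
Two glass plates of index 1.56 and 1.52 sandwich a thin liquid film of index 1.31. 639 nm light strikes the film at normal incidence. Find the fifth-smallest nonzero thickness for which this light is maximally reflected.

Ray reflecting at the top interface goes from n = 1.56 toward n = 1.31: no phase shift.
Bottom surface (1.31 → 1.52): reflection off a higher-index medium gives a half-wave phase shift.
Exactly one π shift → a net half-wave offset.
With one net inversion, constructive interference in reflection requires 2 n t = (m + ½) λ.
The fifth-smallest nonzero thickness corresponds to m = 4: t = (m + ½) λ / (2 n) = 4.50 × 639 / (2 × 1.31) = 1098 nm.

1098 nm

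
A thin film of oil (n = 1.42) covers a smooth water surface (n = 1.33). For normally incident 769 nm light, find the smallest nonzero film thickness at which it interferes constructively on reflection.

135 nm

At the upper boundary (n = 1.0 to n = 1.42) the reflected ray undergoes a half-wave phase shift.
At the lower boundary (n = 1.42 to n = 1.33) the reflected ray undergoes no phase shift.
Net: one phase inversion between the two reflected rays.
For strong reflection here: 2 n t = (m + ½) λ.
Minimum at m = 0: t = λ / (4 n) = 769 / (4 × 1.42) = 135 nm.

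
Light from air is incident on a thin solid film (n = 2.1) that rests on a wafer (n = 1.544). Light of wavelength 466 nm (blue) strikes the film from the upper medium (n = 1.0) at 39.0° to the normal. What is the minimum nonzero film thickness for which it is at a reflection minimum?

Top surface (1.0 → 2.1): reflection off a higher-index medium gives a half-wave phase shift.
Bottom surface (2.1 → 1.544): reflection off a lower-index medium gives no phase shift.
The two reflections differ by half a wavelength.
For dark reflection here: 2 n t cos θ_r = m λ.
Snell's law: 1.0 sin 39.0° = 2.1 sin θ_r → sin θ_r = 0.300, cos θ_r = 0.954.
Minimum nonzero at m = 1: t = λ / (2 n cos θ_r) = 466 / (2 × 2.1 × 0.954) = 116 nm.

116 nm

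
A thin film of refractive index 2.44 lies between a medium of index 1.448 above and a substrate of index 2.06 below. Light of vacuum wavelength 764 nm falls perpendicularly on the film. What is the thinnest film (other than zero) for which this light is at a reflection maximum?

78.3 nm

Top surface (1.448 → 2.44): reflection off a higher-index medium gives a half-wave phase shift.
Bottom surface (2.44 → 2.06): reflection off a lower-index medium gives no phase shift.
Exactly one π shift → a net half-wave offset.
For maximum reflection here: 2 n t = (m + ½) λ.
Minimum at m = 0: t = λ / (4 n) = 764 / (4 × 2.44) = 78.3 nm.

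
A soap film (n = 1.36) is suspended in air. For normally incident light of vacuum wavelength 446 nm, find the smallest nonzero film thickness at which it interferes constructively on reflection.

82.0 nm

Top surface (1.0 → 1.36): reflection off a higher-index medium gives a half-wave phase shift.
Bottom surface (1.36 → 1.0): reflection off a lower-index medium gives no phase shift.
Exactly one π shift → a net half-wave offset.
For bright reflection here: 2 n t = (m + ½) λ.
Minimum at m = 0: t = λ / (4 n) = 446 / (4 × 1.36) = 82.0 nm.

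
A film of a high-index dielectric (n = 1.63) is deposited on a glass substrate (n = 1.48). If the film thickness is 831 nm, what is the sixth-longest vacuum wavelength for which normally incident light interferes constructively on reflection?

At the upper boundary (n = 1.0 to n = 1.63) the reflected ray undergoes a half-wave phase shift.
Bottom surface (1.63 → 1.48): reflection off a lower-index medium gives no phase shift.
Net: one phase inversion between the two reflected rays.
For strong reflection here: 2 n t = (m + ½) λ.
λ = 2 n t / (m + ½). The sixth-longest wavelength is m = 5: λ = 2 × 1.63 × 831 / 5.50 = 493 nm.

493 nm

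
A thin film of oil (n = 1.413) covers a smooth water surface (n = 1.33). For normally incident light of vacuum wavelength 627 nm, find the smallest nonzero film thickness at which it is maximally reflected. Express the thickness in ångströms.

1109 Å

At the upper boundary (n = 1.0 to n = 1.413) the reflected ray undergoes a half-wave phase shift.
Bottom surface (1.413 → 1.33): reflection off a lower-index medium gives no phase shift.
Net: one phase inversion between the two reflected rays.
For strong reflection here: 2 n t = (m + ½) λ.
Minimum at m = 0: t = λ / (4 n) = 627 / (4 × 1.413) = 111 nm.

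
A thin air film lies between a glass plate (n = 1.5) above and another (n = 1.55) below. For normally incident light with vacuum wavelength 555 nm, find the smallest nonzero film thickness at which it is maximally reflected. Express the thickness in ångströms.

Ray reflecting at the top interface goes from n = 1.5 toward n = 1.0: no phase shift.
Bottom surface (1.0 → 1.55): reflection off a higher-index medium gives a half-wave phase shift.
Net: one phase inversion between the two reflected rays.
With one net inversion, constructive interference in reflection requires 2 n t = (m + ½) λ.
Minimum at m = 0: t = λ / (4 n) = 555 / (4 × 1.0) = 139 nm.

1388 Å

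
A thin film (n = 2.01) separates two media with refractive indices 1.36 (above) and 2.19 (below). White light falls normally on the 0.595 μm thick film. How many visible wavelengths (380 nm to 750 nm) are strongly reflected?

Ray reflecting at the top interface goes from n = 1.36 toward n = 2.01: a half-wave phase shift.
Bottom surface (2.01 → 2.19): reflection off a higher-index medium gives a half-wave phase shift.
Zero or two π shifts → no net half-wave offset.
For bright reflection here: 2 n t = m λ.
λ = 2 n t / m = 2392 / m nm.
m=3: 797 nm (IR); m=4: 598 nm (visible); m=5: 478 nm (visible); m=6: 399 nm (visible); m=7: 342 nm (UV).

3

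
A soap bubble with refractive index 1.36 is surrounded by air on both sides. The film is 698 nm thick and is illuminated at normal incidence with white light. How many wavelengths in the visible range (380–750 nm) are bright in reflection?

2

At the upper boundary (n = 1.0 to n = 1.36) the reflected ray undergoes a half-wave phase shift.
At the lower boundary (n = 1.36 to n = 1.0) the reflected ray undergoes no phase shift.
Exactly one π shift → a net half-wave offset.
For bright reflection here: 2 n t = (m + ½) λ.
λ = 2 n t / (m + ½) = 1899 / (m + ½) nm.
m=2: 759 nm (IR); m=3: 542 nm (visible); m=4: 422 nm (visible); m=5: 345 nm (UV).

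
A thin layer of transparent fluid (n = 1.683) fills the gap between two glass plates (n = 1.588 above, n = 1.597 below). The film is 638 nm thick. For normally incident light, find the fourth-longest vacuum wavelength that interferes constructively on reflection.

At the upper boundary (n = 1.588 to n = 1.683) the reflected ray undergoes a half-wave phase shift.
Ray reflecting at the bottom interface goes from n = 1.683 toward n = 1.597: no phase shift.
Net: one phase inversion between the two reflected rays.
With one net inversion, constructive interference in reflection requires 2 n t = (m + ½) λ.
λ = 2 n t / (m + ½). The fourth-longest wavelength is m = 3: λ = 2 × 1.683 × 638 / 3.50 = 614 nm.

614 nm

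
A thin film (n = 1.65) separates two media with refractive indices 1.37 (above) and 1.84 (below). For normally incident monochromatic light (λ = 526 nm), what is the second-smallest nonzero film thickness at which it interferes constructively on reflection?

Ray reflecting at the top interface goes from n = 1.37 toward n = 1.65: a half-wave phase shift.
At the lower boundary (n = 1.65 to n = 1.84) the reflected ray undergoes a half-wave phase shift.
Zero or two π shifts → no net half-wave offset.
So the condition for constructive reflection is 2 n t = m λ.
The second-smallest nonzero thickness corresponds to m = 2: t = m λ / (2 n) = 2.00 × 526 / (2 × 1.65) = 319 nm.

319 nm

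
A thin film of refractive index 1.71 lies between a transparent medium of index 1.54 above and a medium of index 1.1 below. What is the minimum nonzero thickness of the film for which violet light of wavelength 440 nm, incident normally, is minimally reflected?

129 nm

Top surface (1.54 → 1.71): reflection off a higher-index medium gives a half-wave phase shift.
At the lower boundary (n = 1.71 to n = 1.1) the reflected ray undergoes no phase shift.
The two reflections differ by half a wavelength.
With one net inversion, destructive interference in reflection requires 2 n t = m λ.
Minimum nonzero at m = 1: t = λ / (2 n) = 440 / (2 × 1.71) = 129 nm.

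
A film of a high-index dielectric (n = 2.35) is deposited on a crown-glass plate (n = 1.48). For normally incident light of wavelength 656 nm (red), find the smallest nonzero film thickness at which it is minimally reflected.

Top surface (1.0 → 2.35): reflection off a higher-index medium gives a half-wave phase shift.
Bottom surface (2.35 → 1.48): reflection off a lower-index medium gives no phase shift.
The two reflections differ by half a wavelength.
With one net inversion, destructive interference in reflection requires 2 n t = m λ.
Minimum nonzero at m = 1: t = λ / (2 n) = 656 / (2 × 2.35) = 140 nm.

140 nm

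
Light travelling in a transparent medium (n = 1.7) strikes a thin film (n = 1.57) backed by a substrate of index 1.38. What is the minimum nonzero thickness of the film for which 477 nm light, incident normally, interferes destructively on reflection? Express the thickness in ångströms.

760 Å

Ray reflecting at the top interface goes from n = 1.7 toward n = 1.57: no phase shift.
At the lower boundary (n = 1.57 to n = 1.38) the reflected ray undergoes no phase shift.
Net: no relative phase inversion (both shifts match).
For dark reflection here: 2 n t = (m + ½) λ.
Minimum at m = 0: t = λ / (4 n) = 477 / (4 × 1.57) = 76.0 nm.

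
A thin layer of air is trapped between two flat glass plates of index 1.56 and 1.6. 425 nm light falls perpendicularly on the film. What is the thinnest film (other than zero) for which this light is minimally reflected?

Top surface (1.56 → 1.0): reflection off a lower-index medium gives no phase shift.
Bottom surface (1.0 → 1.6): reflection off a higher-index medium gives a half-wave phase shift.
Exactly one π shift → a net half-wave offset.
So the condition for destructive reflection is 2 n t = m λ.
Minimum nonzero at m = 1: t = λ / (2 n) = 425 / (2 × 1.0) = 213 nm.

213 nm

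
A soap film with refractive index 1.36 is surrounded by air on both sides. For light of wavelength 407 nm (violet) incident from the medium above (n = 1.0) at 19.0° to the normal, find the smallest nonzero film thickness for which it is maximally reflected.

77.1 nm

Top surface (1.0 → 1.36): reflection off a higher-index medium gives a half-wave phase shift.
Bottom surface (1.36 → 1.0): reflection off a lower-index medium gives no phase shift.
The two reflections differ by half a wavelength.
For bright reflection here: 2 n t cos θ_r = (m + ½) λ.
Snell's law: 1.0 sin 19.0° = 1.36 sin θ_r → sin θ_r = 0.239, cos θ_r = 0.971.
Minimum at m = 0: t = λ / (4 n cos θ_r) = 407 / (4 × 1.36 × 0.971) = 77.1 nm.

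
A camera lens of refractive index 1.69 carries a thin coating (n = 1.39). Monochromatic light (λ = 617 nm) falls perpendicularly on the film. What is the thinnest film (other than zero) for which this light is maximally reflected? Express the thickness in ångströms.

At the upper boundary (n = 1.0 to n = 1.39) the reflected ray undergoes a half-wave phase shift.
Bottom surface (1.39 → 1.69): reflection off a higher-index medium gives a half-wave phase shift.
Net: no relative phase inversion (both shifts match).
With no net inversion, constructive interference in reflection requires 2 n t = m λ.
Minimum nonzero at m = 1: t = λ / (2 n) = 617 / (2 × 1.39) = 222 nm.

2219 Å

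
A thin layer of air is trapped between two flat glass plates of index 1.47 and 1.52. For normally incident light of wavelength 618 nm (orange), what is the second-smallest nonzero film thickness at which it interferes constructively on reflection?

Ray reflecting at the top interface goes from n = 1.47 toward n = 1.0: no phase shift.
At the lower boundary (n = 1.0 to n = 1.52) the reflected ray undergoes a half-wave phase shift.
Net: one phase inversion between the two reflected rays.
For strong reflection here: 2 n t = (m + ½) λ.
The second-smallest nonzero thickness corresponds to m = 1: t = (m + ½) λ / (2 n) = 1.50 × 618 / (2 × 1.0) = 464 nm.

464 nm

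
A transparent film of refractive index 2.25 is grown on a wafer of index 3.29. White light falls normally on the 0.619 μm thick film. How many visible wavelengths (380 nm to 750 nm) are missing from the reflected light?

Ray reflecting at the top interface goes from n = 1.0 toward n = 2.25: a half-wave phase shift.
Bottom surface (2.25 → 3.29): reflection off a higher-index medium gives a half-wave phase shift.
The two reflections carry the same phase change, so no net offset.
For dark reflection here: 2 n t = (m + ½) λ.
λ = 2 n t / (m + ½) = 2786 / (m + ½) nm.
m=3: 796 nm (IR); m=4: 619 nm (visible); m=5: 506 nm (visible); m=6: 429 nm (visible); m=7: 371 nm (UV).

3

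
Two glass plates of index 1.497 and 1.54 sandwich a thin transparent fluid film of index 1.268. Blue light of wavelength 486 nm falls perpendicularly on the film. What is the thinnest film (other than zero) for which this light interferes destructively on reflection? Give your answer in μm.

0.192 μm

Ray reflecting at the top interface goes from n = 1.497 toward n = 1.268: no phase shift.
Bottom surface (1.268 → 1.54): reflection off a higher-index medium gives a half-wave phase shift.
Exactly one π shift → a net half-wave offset.
For dark reflection here: 2 n t = m λ.
Minimum nonzero at m = 1: t = λ / (2 n) = 486 / (2 × 1.268) = 192 nm.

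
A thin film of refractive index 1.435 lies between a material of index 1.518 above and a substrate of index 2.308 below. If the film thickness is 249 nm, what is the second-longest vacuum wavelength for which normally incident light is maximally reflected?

476 nm

At the upper boundary (n = 1.518 to n = 1.435) the reflected ray undergoes no phase shift.
Ray reflecting at the bottom interface goes from n = 1.435 toward n = 2.308: a half-wave phase shift.
Exactly one π shift → a net half-wave offset.
For maximum reflection here: 2 n t = (m + ½) λ.
λ = 2 n t / (m + ½). The second-longest wavelength is m = 1: λ = 2 × 1.435 × 249 / 1.50 = 476 nm.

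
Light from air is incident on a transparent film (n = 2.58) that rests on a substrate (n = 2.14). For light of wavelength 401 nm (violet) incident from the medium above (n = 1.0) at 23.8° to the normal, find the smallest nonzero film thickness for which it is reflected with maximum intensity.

39.3 nm

Top surface (1.0 → 2.58): reflection off a higher-index medium gives a half-wave phase shift.
Bottom surface (2.58 → 2.14): reflection off a lower-index medium gives no phase shift.
The two reflections differ by half a wavelength.
For bright reflection here: 2 n t cos θ_r = (m + ½) λ.
Snell's law: 1.0 sin 23.8° = 2.58 sin θ_r → sin θ_r = 0.156, cos θ_r = 0.988.
Minimum at m = 0: t = λ / (4 n cos θ_r) = 401 / (4 × 2.58 × 0.988) = 39.3 nm.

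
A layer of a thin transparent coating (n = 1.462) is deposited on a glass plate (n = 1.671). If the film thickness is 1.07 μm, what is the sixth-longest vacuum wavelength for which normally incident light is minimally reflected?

569 nm

At the upper boundary (n = 1.0 to n = 1.462) the reflected ray undergoes a half-wave phase shift.
Ray reflecting at the bottom interface goes from n = 1.462 toward n = 1.671: a half-wave phase shift.
Zero or two π shifts → no net half-wave offset.
With no net inversion, destructive interference in reflection requires 2 n t = (m + ½) λ.
λ = 2 n t / (m + ½). The sixth-longest wavelength is m = 5: λ = 2 × 1.462 × 1070 / 5.50 = 569 nm.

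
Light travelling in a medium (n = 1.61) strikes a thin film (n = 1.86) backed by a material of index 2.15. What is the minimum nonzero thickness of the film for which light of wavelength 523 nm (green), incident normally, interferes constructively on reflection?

141 nm

Top surface (1.61 → 1.86): reflection off a higher-index medium gives a half-wave phase shift.
Bottom surface (1.86 → 2.15): reflection off a higher-index medium gives a half-wave phase shift.
The two reflections carry the same phase change, so no net offset.
For bright reflection here: 2 n t = m λ.
Minimum nonzero at m = 1: t = λ / (2 n) = 523 / (2 × 1.86) = 141 nm.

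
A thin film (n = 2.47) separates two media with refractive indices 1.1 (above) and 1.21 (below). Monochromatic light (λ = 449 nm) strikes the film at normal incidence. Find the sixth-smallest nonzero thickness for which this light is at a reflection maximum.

Ray reflecting at the top interface goes from n = 1.1 toward n = 2.47: a half-wave phase shift.
At the lower boundary (n = 2.47 to n = 1.21) the reflected ray undergoes no phase shift.
Exactly one π shift → a net half-wave offset.
So the condition for constructive reflection is 2 n t = (m + ½) λ.
The sixth-smallest nonzero thickness corresponds to m = 5: t = (m + ½) λ / (2 n) = 5.50 × 449 / (2 × 2.47) = 500 nm.

500 nm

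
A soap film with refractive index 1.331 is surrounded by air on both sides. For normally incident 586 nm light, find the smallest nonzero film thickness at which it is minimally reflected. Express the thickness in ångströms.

Top surface (1.0 → 1.331): reflection off a higher-index medium gives a half-wave phase shift.
Bottom surface (1.331 → 1.0): reflection off a lower-index medium gives no phase shift.
Exactly one π shift → a net half-wave offset.
For minimum reflection here: 2 n t = m λ.
Minimum nonzero at m = 1: t = λ / (2 n) = 586 / (2 × 1.331) = 220 nm.

2201 Å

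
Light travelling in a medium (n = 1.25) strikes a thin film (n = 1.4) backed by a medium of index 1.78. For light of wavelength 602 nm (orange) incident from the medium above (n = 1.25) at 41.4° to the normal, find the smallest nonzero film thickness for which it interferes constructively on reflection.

266 nm

At the upper boundary (n = 1.25 to n = 1.4) the reflected ray undergoes a half-wave phase shift.
Bottom surface (1.4 → 1.78): reflection off a higher-index medium gives a half-wave phase shift.
The two reflections carry the same phase change, so no net offset.
For maximum reflection here: 2 n t cos θ_r = m λ.
Snell's law: 1.25 sin 41.4° = 1.4 sin θ_r → sin θ_r = 0.590, cos θ_r = 0.807.
Minimum nonzero at m = 1: t = λ / (2 n cos θ_r) = 602 / (2 × 1.4 × 0.807) = 266 nm.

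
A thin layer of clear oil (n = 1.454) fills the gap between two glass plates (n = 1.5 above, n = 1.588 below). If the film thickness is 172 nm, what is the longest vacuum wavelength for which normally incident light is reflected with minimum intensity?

At the upper boundary (n = 1.5 to n = 1.454) the reflected ray undergoes no phase shift.
Ray reflecting at the bottom interface goes from n = 1.454 toward n = 1.588: a half-wave phase shift.
Exactly one π shift → a net half-wave offset.
For minimum reflection here: 2 n t = m λ.
λ = 2 n t / m. The longest wavelength is m = 1: λ = 2 × 1.454 × 172 / 1.00 = 500 nm.

500 nm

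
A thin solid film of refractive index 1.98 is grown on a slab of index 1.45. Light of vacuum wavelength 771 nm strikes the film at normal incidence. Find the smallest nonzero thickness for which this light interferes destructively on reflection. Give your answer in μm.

0.195 μm

Top surface (1.0 → 1.98): reflection off a higher-index medium gives a half-wave phase shift.
Ray reflecting at the bottom interface goes from n = 1.98 toward n = 1.45: no phase shift.
Exactly one π shift → a net half-wave offset.
With one net inversion, destructive interference in reflection requires 2 n t = m λ.
The smallest nonzero thickness corresponds to m = 1: t = m λ / (2 n) = 1.00 × 771 / (2 × 1.98) = 195 nm.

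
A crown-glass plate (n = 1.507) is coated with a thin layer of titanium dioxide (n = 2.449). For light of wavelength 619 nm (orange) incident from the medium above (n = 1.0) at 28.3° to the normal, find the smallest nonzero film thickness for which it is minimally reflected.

129 nm

At the upper boundary (n = 1.0 to n = 2.449) the reflected ray undergoes a half-wave phase shift.
At the lower boundary (n = 2.449 to n = 1.507) the reflected ray undergoes no phase shift.
Exactly one π shift → a net half-wave offset.
For weak reflection here: 2 n t cos θ_r = m λ.
Snell's law: 1.0 sin 28.3° = 2.449 sin θ_r → sin θ_r = 0.194, cos θ_r = 0.981.
Minimum nonzero at m = 1: t = λ / (2 n cos θ_r) = 619 / (2 × 2.449 × 0.981) = 129 nm.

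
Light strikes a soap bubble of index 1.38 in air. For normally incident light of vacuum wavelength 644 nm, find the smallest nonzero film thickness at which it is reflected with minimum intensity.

233 nm

At the upper boundary (n = 1.0 to n = 1.38) the reflected ray undergoes a half-wave phase shift.
Ray reflecting at the bottom interface goes from n = 1.38 toward n = 1.0: no phase shift.
Net: one phase inversion between the two reflected rays.
For dark reflection here: 2 n t = m λ.
Minimum nonzero at m = 1: t = λ / (2 n) = 644 / (2 × 1.38) = 233 nm.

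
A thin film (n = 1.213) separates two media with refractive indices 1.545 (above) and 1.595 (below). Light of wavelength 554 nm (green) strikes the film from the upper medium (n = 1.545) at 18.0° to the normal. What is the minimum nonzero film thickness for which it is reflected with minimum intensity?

Ray reflecting at the top interface goes from n = 1.545 toward n = 1.213: no phase shift.
Bottom surface (1.213 → 1.595): reflection off a higher-index medium gives a half-wave phase shift.
The two reflections differ by half a wavelength.
With one net inversion, destructive interference in reflection requires 2 n t cos θ_r = m λ.
Snell's law: 1.545 sin 18.0° = 1.213 sin θ_r → sin θ_r = 0.394, cos θ_r = 0.919.
Minimum nonzero at m = 1: t = λ / (2 n cos θ_r) = 554 / (2 × 1.213 × 0.919) = 248 nm.

248 nm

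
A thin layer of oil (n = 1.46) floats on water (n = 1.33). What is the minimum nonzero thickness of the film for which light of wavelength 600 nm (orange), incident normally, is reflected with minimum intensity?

205 nm

Ray reflecting at the top interface goes from n = 1.0 toward n = 1.46: a half-wave phase shift.
Bottom surface (1.46 → 1.33): reflection off a lower-index medium gives no phase shift.
Exactly one π shift → a net half-wave offset.
For dark reflection here: 2 n t = m λ.
Minimum nonzero at m = 1: t = λ / (2 n) = 600 / (2 × 1.46) = 205 nm.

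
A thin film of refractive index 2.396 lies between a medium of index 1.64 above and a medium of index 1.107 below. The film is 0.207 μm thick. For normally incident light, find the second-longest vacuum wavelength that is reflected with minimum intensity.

Ray reflecting at the top interface goes from n = 1.64 toward n = 2.396: a half-wave phase shift.
Ray reflecting at the bottom interface goes from n = 2.396 toward n = 1.107: no phase shift.
The two reflections differ by half a wavelength.
For minimum reflection here: 2 n t = m λ.
λ = 2 n t / m. The second-longest wavelength is m = 2: λ = 2 × 2.396 × 207 / 2.00 = 496 nm.

496 nm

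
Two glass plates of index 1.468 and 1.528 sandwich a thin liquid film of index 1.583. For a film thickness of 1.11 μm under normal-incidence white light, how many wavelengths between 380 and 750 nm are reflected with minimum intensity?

5

At the upper boundary (n = 1.468 to n = 1.583) the reflected ray undergoes a half-wave phase shift.
Ray reflecting at the bottom interface goes from n = 1.583 toward n = 1.528: no phase shift.
Exactly one π shift → a net half-wave offset.
With one net inversion, destructive interference in reflection requires 2 n t = m λ.
λ = 2 n t / m = 3514 / m nm.
m=4: 879 nm (IR); m=5: 703 nm (visible); m=6: 586 nm (visible); m=7: 502 nm (visible); m=8: 439 nm (visible); m=9: 390 nm (visible); m=10: 351 nm (UV).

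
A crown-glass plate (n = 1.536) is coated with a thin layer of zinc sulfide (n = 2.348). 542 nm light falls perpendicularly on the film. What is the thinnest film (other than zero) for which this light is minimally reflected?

Top surface (1.0 → 2.348): reflection off a higher-index medium gives a half-wave phase shift.
At the lower boundary (n = 2.348 to n = 1.536) the reflected ray undergoes no phase shift.
The two reflections differ by half a wavelength.
So the condition for destructive reflection is 2 n t = m λ.
Minimum nonzero at m = 1: t = λ / (2 n) = 542 / (2 × 2.348) = 115 nm.

115 nm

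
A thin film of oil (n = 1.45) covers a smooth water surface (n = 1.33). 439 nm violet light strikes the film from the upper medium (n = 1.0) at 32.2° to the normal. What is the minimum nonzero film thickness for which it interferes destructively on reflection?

Ray reflecting at the top interface goes from n = 1.0 toward n = 1.45: a half-wave phase shift.
Bottom surface (1.45 → 1.33): reflection off a lower-index medium gives no phase shift.
Net: one phase inversion between the two reflected rays.
For weak reflection here: 2 n t cos θ_r = m λ.
Snell's law: 1.0 sin 32.2° = 1.45 sin θ_r → sin θ_r = 0.368, cos θ_r = 0.930.
Minimum nonzero at m = 1: t = λ / (2 n cos θ_r) = 439 / (2 × 1.45 × 0.930) = 163 nm.

163 nm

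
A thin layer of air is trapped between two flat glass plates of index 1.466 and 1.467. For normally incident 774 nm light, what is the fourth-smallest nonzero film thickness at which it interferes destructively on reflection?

1548 nm

At the upper boundary (n = 1.466 to n = 1.0) the reflected ray undergoes no phase shift.
Bottom surface (1.0 → 1.467): reflection off a higher-index medium gives a half-wave phase shift.
Net: one phase inversion between the two reflected rays.
With one net inversion, destructive interference in reflection requires 2 n t = m λ.
The fourth-smallest nonzero thickness corresponds to m = 4: t = m λ / (2 n) = 4.00 × 774 / (2 × 1.0) = 1548 nm.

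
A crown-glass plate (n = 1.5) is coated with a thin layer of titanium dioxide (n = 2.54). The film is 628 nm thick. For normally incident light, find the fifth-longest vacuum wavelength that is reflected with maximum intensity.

709 nm

Top surface (1.0 → 2.54): reflection off a higher-index medium gives a half-wave phase shift.
At the lower boundary (n = 2.54 to n = 1.5) the reflected ray undergoes no phase shift.
Exactly one π shift → a net half-wave offset.
So the condition for constructive reflection is 2 n t = (m + ½) λ.
λ = 2 n t / (m + ½). The fifth-longest wavelength is m = 4: λ = 2 × 2.54 × 628 / 4.50 = 709 nm.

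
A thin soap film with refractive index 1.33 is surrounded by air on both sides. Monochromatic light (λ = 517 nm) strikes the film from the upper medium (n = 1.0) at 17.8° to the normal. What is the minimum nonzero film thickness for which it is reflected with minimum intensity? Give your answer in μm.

At the upper boundary (n = 1.0 to n = 1.33) the reflected ray undergoes a half-wave phase shift.
Ray reflecting at the bottom interface goes from n = 1.33 toward n = 1.0: no phase shift.
Exactly one π shift → a net half-wave offset.
For minimum reflection here: 2 n t cos θ_r = m λ.
Snell's law: 1.0 sin 17.8° = 1.33 sin θ_r → sin θ_r = 0.230, cos θ_r = 0.973.
Minimum nonzero at m = 1: t = λ / (2 n cos θ_r) = 517 / (2 × 1.33 × 0.973) = 200 nm.

0.200 μm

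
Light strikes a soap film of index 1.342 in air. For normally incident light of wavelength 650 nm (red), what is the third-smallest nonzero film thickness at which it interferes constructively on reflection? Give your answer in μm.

Top surface (1.0 → 1.342): reflection off a higher-index medium gives a half-wave phase shift.
Bottom surface (1.342 → 1.0): reflection off a lower-index medium gives no phase shift.
The two reflections differ by half a wavelength.
So the condition for constructive reflection is 2 n t = (m + ½) λ.
The third-smallest nonzero thickness corresponds to m = 2: t = (m + ½) λ / (2 n) = 2.50 × 650 / (2 × 1.342) = 605 nm.

0.605 μm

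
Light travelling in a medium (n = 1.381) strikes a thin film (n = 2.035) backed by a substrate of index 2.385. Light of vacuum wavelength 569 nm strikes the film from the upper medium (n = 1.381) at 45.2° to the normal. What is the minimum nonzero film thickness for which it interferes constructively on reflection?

160 nm

Top surface (1.381 → 2.035): reflection off a higher-index medium gives a half-wave phase shift.
Bottom surface (2.035 → 2.385): reflection off a higher-index medium gives a half-wave phase shift.
Zero or two π shifts → no net half-wave offset.
For strong reflection here: 2 n t cos θ_r = m λ.
Snell's law: 1.381 sin 45.2° = 2.035 sin θ_r → sin θ_r = 0.482, cos θ_r = 0.876.
Minimum nonzero at m = 1: t = λ / (2 n cos θ_r) = 569 / (2 × 2.035 × 0.876) = 160 nm.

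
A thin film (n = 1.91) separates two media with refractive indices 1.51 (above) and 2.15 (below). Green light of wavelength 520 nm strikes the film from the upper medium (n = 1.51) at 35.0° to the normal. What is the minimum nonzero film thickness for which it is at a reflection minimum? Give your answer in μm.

At the upper boundary (n = 1.51 to n = 1.91) the reflected ray undergoes a half-wave phase shift.
Bottom surface (1.91 → 2.15): reflection off a higher-index medium gives a half-wave phase shift.
Net: no relative phase inversion (both shifts match).
With no net inversion, destructive interference in reflection requires 2 n t cos θ_r = (m + ½) λ.
Snell's law: 1.51 sin 35.0° = 1.91 sin θ_r → sin θ_r = 0.453, cos θ_r = 0.891.
Minimum at m = 0: t = λ / (4 n cos θ_r) = 520 / (4 × 1.91 × 0.891) = 76.4 nm.

0.0764 μm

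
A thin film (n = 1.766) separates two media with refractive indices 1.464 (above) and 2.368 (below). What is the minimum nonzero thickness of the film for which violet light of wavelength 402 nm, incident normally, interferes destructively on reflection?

56.9 nm

Top surface (1.464 → 1.766): reflection off a higher-index medium gives a half-wave phase shift.
At the lower boundary (n = 1.766 to n = 2.368) the reflected ray undergoes a half-wave phase shift.
Zero or two π shifts → no net half-wave offset.
For dark reflection here: 2 n t = (m + ½) λ.
Minimum at m = 0: t = λ / (4 n) = 402 / (4 × 1.766) = 56.9 nm.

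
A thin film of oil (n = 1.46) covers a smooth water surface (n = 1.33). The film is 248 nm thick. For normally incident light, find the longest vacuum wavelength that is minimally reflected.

Top surface (1.0 → 1.46): reflection off a higher-index medium gives a half-wave phase shift.
Bottom surface (1.46 → 1.33): reflection off a lower-index medium gives no phase shift.
Net: one phase inversion between the two reflected rays.
So the condition for destructive reflection is 2 n t = m λ.
λ = 2 n t / m. The longest wavelength is m = 1: λ = 2 × 1.46 × 248 / 1.00 = 724 nm.

724 nm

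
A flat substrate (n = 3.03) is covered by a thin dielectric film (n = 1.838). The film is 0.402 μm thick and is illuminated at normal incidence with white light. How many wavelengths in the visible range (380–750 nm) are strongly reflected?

2

Top surface (1.0 → 1.838): reflection off a higher-index medium gives a half-wave phase shift.
At the lower boundary (n = 1.838 to n = 3.03) the reflected ray undergoes a half-wave phase shift.
Net: no relative phase inversion (both shifts match).
For strong reflection here: 2 n t = m λ.
λ = 2 n t / m = 1478 / m nm.
m=1: 1478 nm (IR); m=2: 739 nm (visible); m=3: 493 nm (visible); m=4: 369 nm (UV).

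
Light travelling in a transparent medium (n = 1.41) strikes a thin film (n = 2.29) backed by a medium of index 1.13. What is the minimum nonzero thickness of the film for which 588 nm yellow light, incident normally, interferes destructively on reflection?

Top surface (1.41 → 2.29): reflection off a higher-index medium gives a half-wave phase shift.
At the lower boundary (n = 2.29 to n = 1.13) the reflected ray undergoes no phase shift.
The two reflections differ by half a wavelength.
With one net inversion, destructive interference in reflection requires 2 n t = m λ.
Minimum nonzero at m = 1: t = λ / (2 n) = 588 / (2 × 2.29) = 128 nm.

128 nm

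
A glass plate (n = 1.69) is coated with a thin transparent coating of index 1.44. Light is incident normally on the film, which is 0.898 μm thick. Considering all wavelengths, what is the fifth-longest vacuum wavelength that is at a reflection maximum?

At the upper boundary (n = 1.0 to n = 1.44) the reflected ray undergoes a half-wave phase shift.
Bottom surface (1.44 → 1.69): reflection off a higher-index medium gives a half-wave phase shift.
The two reflections carry the same phase change, so no net offset.
So the condition for constructive reflection is 2 n t = m λ.
λ = 2 n t / m. The fifth-longest wavelength is m = 5: λ = 2 × 1.44 × 898 / 5.00 = 517 nm.

517 nm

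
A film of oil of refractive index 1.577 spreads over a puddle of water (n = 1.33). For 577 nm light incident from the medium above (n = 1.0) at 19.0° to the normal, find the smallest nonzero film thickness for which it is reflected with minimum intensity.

187 nm

Top surface (1.0 → 1.577): reflection off a higher-index medium gives a half-wave phase shift.
At the lower boundary (n = 1.577 to n = 1.33) the reflected ray undergoes no phase shift.
Net: one phase inversion between the two reflected rays.
With one net inversion, destructive interference in reflection requires 2 n t cos θ_r = m λ.
Snell's law: 1.0 sin 19.0° = 1.577 sin θ_r → sin θ_r = 0.206, cos θ_r = 0.978.
Minimum nonzero at m = 1: t = λ / (2 n cos θ_r) = 577 / (2 × 1.577 × 0.978) = 187 nm.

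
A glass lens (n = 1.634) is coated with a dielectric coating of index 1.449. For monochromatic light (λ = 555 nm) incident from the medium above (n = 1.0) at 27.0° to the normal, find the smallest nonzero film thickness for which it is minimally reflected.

101 nm

Top surface (1.0 → 1.449): reflection off a higher-index medium gives a half-wave phase shift.
At the lower boundary (n = 1.449 to n = 1.634) the reflected ray undergoes a half-wave phase shift.
Zero or two π shifts → no net half-wave offset.
For minimum reflection here: 2 n t cos θ_r = (m + ½) λ.
Snell's law: 1.0 sin 27.0° = 1.449 sin θ_r → sin θ_r = 0.313, cos θ_r = 0.950.
Minimum at m = 0: t = λ / (4 n cos θ_r) = 555 / (4 × 1.449 × 0.950) = 101 nm.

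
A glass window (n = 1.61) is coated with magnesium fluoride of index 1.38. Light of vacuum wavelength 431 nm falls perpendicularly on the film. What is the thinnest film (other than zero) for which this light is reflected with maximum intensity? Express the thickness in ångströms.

1562 Å

At the upper boundary (n = 1.0 to n = 1.38) the reflected ray undergoes a half-wave phase shift.
At the lower boundary (n = 1.38 to n = 1.61) the reflected ray undergoes a half-wave phase shift.
Zero or two π shifts → no net half-wave offset.
With no net inversion, constructive interference in reflection requires 2 n t = m λ.
Minimum nonzero at m = 1: t = λ / (2 n) = 431 / (2 × 1.38) = 156 nm.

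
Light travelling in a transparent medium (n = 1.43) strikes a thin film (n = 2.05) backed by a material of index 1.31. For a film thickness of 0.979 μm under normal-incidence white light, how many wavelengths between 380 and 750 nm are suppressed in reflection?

Ray reflecting at the top interface goes from n = 1.43 toward n = 2.05: a half-wave phase shift.
At the lower boundary (n = 2.05 to n = 1.31) the reflected ray undergoes no phase shift.
Net: one phase inversion between the two reflected rays.
With one net inversion, destructive interference in reflection requires 2 n t = m λ.
λ = 2 n t / m = 4014 / m nm.
m=5: 803 nm (IR); m=6: 669 nm (visible); m=7: 573 nm (visible); m=8: 502 nm (visible); m=9: 446 nm (visible); m=10: 401 nm (visible); m=11: 365 nm (UV).

5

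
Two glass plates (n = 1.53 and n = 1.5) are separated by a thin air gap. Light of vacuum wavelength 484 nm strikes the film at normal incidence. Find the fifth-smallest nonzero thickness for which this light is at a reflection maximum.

Ray reflecting at the top interface goes from n = 1.53 toward n = 1.0: no phase shift.
Ray reflecting at the bottom interface goes from n = 1.0 toward n = 1.5: a half-wave phase shift.
Net: one phase inversion between the two reflected rays.
With one net inversion, constructive interference in reflection requires 2 n t = (m + ½) λ.
The fifth-smallest nonzero thickness corresponds to m = 4: t = (m + ½) λ / (2 n) = 4.50 × 484 / (2 × 1.0) = 1089 nm.

1089 nm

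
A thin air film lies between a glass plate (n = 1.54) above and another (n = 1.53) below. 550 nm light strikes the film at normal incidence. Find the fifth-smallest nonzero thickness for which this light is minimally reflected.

At the upper boundary (n = 1.54 to n = 1.0) the reflected ray undergoes no phase shift.
Ray reflecting at the bottom interface goes from n = 1.0 toward n = 1.53: a half-wave phase shift.
Exactly one π shift → a net half-wave offset.
For dark reflection here: 2 n t = m λ.
The fifth-smallest nonzero thickness corresponds to m = 5: t = m λ / (2 n) = 5.00 × 550 / (2 × 1.0) = 1375 nm.

1375 nm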